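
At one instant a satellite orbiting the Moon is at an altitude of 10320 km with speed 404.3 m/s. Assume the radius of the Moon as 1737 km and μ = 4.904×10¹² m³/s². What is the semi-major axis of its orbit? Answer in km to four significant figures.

r = 1737 + 10320 = 12057 km = 1.206×10⁷ m.
Vis-viva rearranged: 1/a = 2/r − v²/μ = 1.659×10⁻⁷ − 3.333×10⁻⁸ = 1.325×10⁻⁷ m⁻¹.
a = 7.544×10⁶ m = 7544.5 km.

a ≈ 7544 km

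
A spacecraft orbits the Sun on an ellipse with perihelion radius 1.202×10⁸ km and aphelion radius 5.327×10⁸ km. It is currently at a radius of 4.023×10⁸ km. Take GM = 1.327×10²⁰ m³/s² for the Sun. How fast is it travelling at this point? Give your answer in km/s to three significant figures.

v ≈ 15.9 km/s

Semi-major axis a = (r_p + r_a)/2 = 3.2645×10⁸ km = 3.264×10¹¹ m.
Vis-viva: v² = μ(2/r − 1/a) = 1.327×10²⁰ × (4.971×10⁻¹² − 3.063×10⁻¹²) = 2.532×10⁸ m²/s².
v = 15910 m/s = 15.91 km/s.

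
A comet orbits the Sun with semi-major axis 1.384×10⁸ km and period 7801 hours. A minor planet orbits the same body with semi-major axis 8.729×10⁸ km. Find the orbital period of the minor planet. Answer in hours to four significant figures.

Kepler's third law: T² ∝ a³, so T₂ = T₁ (a₂/a₁)^(3/2).
a₂/a₁ = 6.307, (a₂/a₁)^(3/2) = 15.84.
T₂ = 7801 × 15.84 = 1.236×10⁵ hours.

T₂ ≈ 1.236×10⁵ hours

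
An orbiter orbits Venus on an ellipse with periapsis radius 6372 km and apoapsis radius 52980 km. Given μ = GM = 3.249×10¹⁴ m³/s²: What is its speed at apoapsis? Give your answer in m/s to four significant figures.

Semi-major axis a = (r_p + r_a)/2 = 29676 km = 2.968×10⁷ m.
Vis-viva: v² = μ(2/r − 1/a) = 3.249×10¹⁴ × (3.775×10⁻⁸ − 3.370×10⁻⁸) = 1.317×10⁶ m²/s².
v = 1148 m/s.

v ≈ 1148 m/s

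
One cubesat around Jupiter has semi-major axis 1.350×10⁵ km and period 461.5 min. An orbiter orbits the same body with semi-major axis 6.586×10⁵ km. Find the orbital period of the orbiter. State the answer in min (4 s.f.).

T₂ ≈ 4973 min

Kepler's third law: T² ∝ a³, so T₂ = T₁ (a₂/a₁)^(3/2).
a₂/a₁ = 4.879, (a₂/a₁)^(3/2) = 10.78.
T₂ = 461.5 × 10.78 = 4973 min.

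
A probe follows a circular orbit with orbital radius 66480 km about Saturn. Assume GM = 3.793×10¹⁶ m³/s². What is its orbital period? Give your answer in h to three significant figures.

r = 66480 km = 6.648×10⁷ m.
Kepler's third law: T = 2π√(r³/μ) = 2π√((6.648×10⁷)³ / 3.793×10¹⁶).
r³/μ = 7.746×10⁶ s², so T = 2π × 2.783×10³ = 1.749×10⁴ s.
Converting: 1.749×10⁴ s ÷ 3600 = 4.858 h.

T ≈ 4.86 h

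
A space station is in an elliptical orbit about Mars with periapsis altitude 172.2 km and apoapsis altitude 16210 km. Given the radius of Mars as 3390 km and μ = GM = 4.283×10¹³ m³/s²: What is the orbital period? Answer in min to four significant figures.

T ≈ 630.6 min

r_p = 3390 + 172.2 = 3562.2 km = 3.5622×10⁶ m.
r_a = 3390 + 16210 = 19600 km = 1.9600×10⁷ m.
Semi-major axis a = (r_p + r_a)/2 = (3562.2 + 19600)/2 = 11581 km = 1.158×10⁷ m.
By Kepler's third law T = 2π√(a³/μ) = 2π × 6.022×10³ = 3.784×10⁴ s.
= 630.6 min.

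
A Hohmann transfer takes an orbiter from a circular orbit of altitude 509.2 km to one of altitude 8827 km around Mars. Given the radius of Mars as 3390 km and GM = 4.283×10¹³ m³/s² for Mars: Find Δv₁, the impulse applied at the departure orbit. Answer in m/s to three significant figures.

r₁ = 3390 + 509.2 = 3899.2 km = 3.8992×10⁶ m.
r₂ = 3390 + 8827 = 12217 km = 1.2217×10⁷ m.
Transfer ellipse a_t = (r₁ + r₂)/2 = 8.058×10⁶ m.
At r₁: circular v_c1 = √(μ/r₁) = 3314 m/s; transfer-periapsis v_p = √[μ(2/r₁ − 1/a_t)] = 4081 m/s.
Δv₁ = v_p − v_c1 = 766.6 m/s.

Δv ≈ 767 m/s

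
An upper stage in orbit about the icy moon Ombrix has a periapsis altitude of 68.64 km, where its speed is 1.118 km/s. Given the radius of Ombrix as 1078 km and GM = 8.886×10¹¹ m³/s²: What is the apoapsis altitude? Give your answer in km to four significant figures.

r_p = 1078 + 68.64 = 1146.6 km = 1.147×10⁶ m.
Specific energy ε = v²/2 − μ/r = -1.500×10⁵ J/kg, so a = −μ/(2ε) = 2.962×10⁶ m.
The apsides satisfy r_p + r_a = 2a, so the apoapsis radius is 2a − r_p = 4.777×10⁶ m = 4777.4 km.
Apoapsis altitude = 4777.4 − 1078 = 3699.4 km.

apoapsis altitude ≈ 3699 km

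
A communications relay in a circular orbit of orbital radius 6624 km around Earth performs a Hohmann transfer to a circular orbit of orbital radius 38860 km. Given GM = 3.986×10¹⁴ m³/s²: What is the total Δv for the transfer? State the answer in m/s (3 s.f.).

r₁ = 6624 km = 6.624×10⁶ m.
r₂ = 38860 km = 3.886×10⁷ m.
Transfer ellipse a_t = (r₁ + r₂)/2 = 2.274×10⁷ m.
At r₁: circular v_c1 = √(μ/r₁) = 7757 m/s; transfer-perigee v_p = √[μ(2/r₁ − 1/a_t)] = 10140 m/s.
Δv₁ = v_p − v_c1 = 2383 m/s.
At r₂: circular v_c2 = √(μ/r₂) = 3203 m/s; transfer-apogee v_a = √[μ(2/r₂ − 1/a_t)] = 1728 m/s.
Δv₂ = v_c2 − v_a = 1474 m/s.
Total Δv = Δv₁ + Δv₂ = 3857 m/s.

Δv_total ≈ 3860 m/s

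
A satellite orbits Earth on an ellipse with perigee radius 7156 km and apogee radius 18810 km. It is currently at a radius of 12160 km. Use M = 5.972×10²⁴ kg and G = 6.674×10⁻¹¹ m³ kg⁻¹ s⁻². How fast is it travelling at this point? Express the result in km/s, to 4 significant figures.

μ = GM = 6.674×10⁻¹¹ × 5.972×10²⁴ = 3.986×10¹⁴ m³/s².
Semi-major axis a = (r_p + r_a)/2 = 12983 km = 1.298×10⁷ m.
Vis-viva: v² = μ(2/r − 1/a) = 3.986×10¹⁴ × (1.645×10⁻⁷ − 7.702×10⁻⁸) = 3.486×10⁷ m²/s².
v = 5904 m/s = 5.904 km/s.

v ≈ 5.904 km/s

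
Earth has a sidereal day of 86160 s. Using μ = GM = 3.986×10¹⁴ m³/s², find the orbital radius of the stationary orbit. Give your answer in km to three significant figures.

A synchronous orbit has period T, so by Kepler's third law a = (μT²/4π²)^(1/3).
μT²/4π² = 3.986×10¹⁴ × (8.616×10⁴)² / 39.48 = 7.495×10²² m³.
a = 4.216×10⁷ m = 42163 km.

r_sync ≈ 42200 km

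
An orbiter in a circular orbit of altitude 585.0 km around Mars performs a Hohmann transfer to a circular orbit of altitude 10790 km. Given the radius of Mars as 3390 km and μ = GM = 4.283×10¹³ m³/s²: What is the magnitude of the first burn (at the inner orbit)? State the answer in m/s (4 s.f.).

Δv ≈ 820.1 m/s

r₁ = 3390 + 585.0 = 3975.0 km = 3.9750×10⁶ m.
r₂ = 3390 + 10790 = 14180 km = 1.4180×10⁷ m.
Transfer ellipse a_t = (r₁ + r₂)/2 = 9.078×10⁶ m.
At r₁: circular v_c1 = √(μ/r₁) = 3283 m/s; transfer-periapsis v_p = √[μ(2/r₁ − 1/a_t)] = 4103 m/s.
Δv₁ = v_p − v_c1 = 820.1 m/s.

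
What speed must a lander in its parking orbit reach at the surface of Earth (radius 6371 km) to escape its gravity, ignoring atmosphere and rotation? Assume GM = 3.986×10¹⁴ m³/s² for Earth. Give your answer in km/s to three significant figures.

v_esc ≈ 11.2 km/s

r = R = 6.371×10⁶ m.
Escape speed v_esc = √(2μ/r) = √(2 × 3.986×10¹⁴ / 6.371×10⁶) = √(1.251×10⁸) = 11190 m/s.
= 11.19 km/s.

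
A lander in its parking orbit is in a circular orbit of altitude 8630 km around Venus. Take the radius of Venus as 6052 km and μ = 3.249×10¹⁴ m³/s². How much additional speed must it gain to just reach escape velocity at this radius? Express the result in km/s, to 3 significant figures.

r = 6052 + 8630 = 14682 km = 1.4682×10⁷ m.
Circular speed v_c = √(μ/r) = 4704 m/s.
Escape speed v_esc = √(2μ/r) = √2 × v_c = 6653 m/s.
Δv = v_esc − v_c = 1949 m/s = 1.949 km/s.

Δv ≈ 1.95 km/s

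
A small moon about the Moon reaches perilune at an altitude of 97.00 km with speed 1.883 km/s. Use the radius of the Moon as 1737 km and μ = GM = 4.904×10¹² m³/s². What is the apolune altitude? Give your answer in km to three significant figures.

r_p = 1737 + 97.00 = 1834.0 km = 1.834×10⁶ m.
Specific energy ε = v²/2 − μ/r = -9.011×10⁵ J/kg, so a = −μ/(2ε) = 2.721×10⁶ m.
The apsides satisfy r_p + r_a = 2a, so the apolune radius is 2a − r_p = 3.608×10⁶ m = 3608.3 km.
Apolune altitude = 3608.3 − 1737 = 1871.3 km.

apolune altitude ≈ 1870 km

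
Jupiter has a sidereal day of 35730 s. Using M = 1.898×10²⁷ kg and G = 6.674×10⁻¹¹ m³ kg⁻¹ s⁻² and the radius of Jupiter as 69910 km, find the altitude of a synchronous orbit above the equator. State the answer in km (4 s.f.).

h_sync ≈ 90090 km

μ = GM = 6.674×10⁻¹¹ × 1.898×10²⁷ = 1.267×10¹⁷ m³/s².
A synchronous orbit has period T, so by Kepler's third law a = (μT²/4π²)^(1/3).
μT²/4π² = 1.267×10¹⁷ × (3.573×10⁴)² / 39.48 = 4.096×10²⁴ m³.
a = 1.600×10⁸ m = 1.6000×10⁵ km.
Altitude h = a − R = 1.6000×10⁵ − 69910 = 90094 km.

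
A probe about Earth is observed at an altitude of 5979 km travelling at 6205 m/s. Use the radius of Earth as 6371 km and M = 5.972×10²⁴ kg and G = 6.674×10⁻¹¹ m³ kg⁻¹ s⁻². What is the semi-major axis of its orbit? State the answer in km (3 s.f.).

a ≈ 15300 km

μ = GM = 6.674×10⁻¹¹ × 5.972×10²⁴ = 3.986×10¹⁴ m³/s².
r = 6371 + 5979 = 12350 km = 1.235×10⁷ m.
Vis-viva rearranged: 1/a = 2/r − v²/μ = 1.619×10⁻⁷ − 9.660×10⁻⁸ = 6.534×10⁻⁸ m⁻¹.
a = 1.530×10⁷ m = 15304 km.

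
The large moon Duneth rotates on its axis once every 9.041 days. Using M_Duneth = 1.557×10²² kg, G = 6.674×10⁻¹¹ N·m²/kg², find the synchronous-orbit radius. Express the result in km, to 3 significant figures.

r_sync ≈ 25200 km

μ = GM = 6.674×10⁻¹¹ × 1.557×10²² = 1.039×10¹² m³/s².
T = 9.041 days = 7.811×10⁵ s.
A synchronous orbit has period T, so by Kepler's third law a = (μT²/4π²)^(1/3).
μT²/4π² = 1.039×10¹² × (7.811×10⁵)² / 39.48 = 1.606×10²² m³.
a = 2.523×10⁷ m = 25230 km.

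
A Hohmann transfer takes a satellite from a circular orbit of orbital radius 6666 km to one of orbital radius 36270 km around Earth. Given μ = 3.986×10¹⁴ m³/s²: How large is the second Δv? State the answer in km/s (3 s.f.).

r₁ = 6666 km = 6.666×10⁶ m.
r₂ = 36270 km = 3.627×10⁷ m.
Transfer ellipse a_t = (r₁ + r₂)/2 = 2.147×10⁷ m.
At r₁: circular v_c1 = √(μ/r₁) = 7733 m/s; transfer-perigee v_p = √[μ(2/r₁ − 1/a_t)] = 10050 m/s.
At r₂: circular v_c2 = √(μ/r₂) = 3315 m/s; transfer-apogee v_a = √[μ(2/r₂ − 1/a_t)] = 1847 m/s.
Δv₂ = v_c2 − v_a = 1468 m/s.
= 1.468 km/s.

Δv ≈ 1.47 km/s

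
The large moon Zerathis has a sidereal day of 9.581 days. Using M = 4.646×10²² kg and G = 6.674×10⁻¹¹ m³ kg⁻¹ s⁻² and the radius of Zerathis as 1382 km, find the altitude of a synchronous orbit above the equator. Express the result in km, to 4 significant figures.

μ = GM = 6.674×10⁻¹¹ × 4.646×10²² = 3.101×10¹² m³/s².
T = 9.581 days = 8.278×10⁵ s.
A synchronous orbit has period T, so by Kepler's third law a = (μT²/4π²)^(1/3).
μT²/4π² = 3.101×10¹² × (8.278×10⁵)² / 39.48 = 5.382×10²² m³.
a = 3.776×10⁷ m = 37756 km.
Altitude h = a − R = 37756 − 1382 = 36374 km.

h_sync ≈ 36370 km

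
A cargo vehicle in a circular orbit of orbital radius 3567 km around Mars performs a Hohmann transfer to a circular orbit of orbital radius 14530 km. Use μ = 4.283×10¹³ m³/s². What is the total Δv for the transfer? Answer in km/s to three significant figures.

r₁ = 3567 km = 3.567×10⁶ m.
r₂ = 14530 km = 1.453×10⁷ m.
Transfer ellipse a_t = (r₁ + r₂)/2 = 9.048×10⁶ m.
At r₁: circular v_c1 = √(μ/r₁) = 3465 m/s; transfer-periapsis v_p = √[μ(2/r₁ − 1/a_t)] = 4391 m/s.
Δv₁ = v_p − v_c1 = 925.9 m/s.
At r₂: circular v_c2 = √(μ/r₂) = 1717 m/s; transfer-apoapsis v_a = √[μ(2/r₂ − 1/a_t)] = 1078 m/s.
Δv₂ = v_c2 − v_a = 638.9 m/s.
Total Δv = Δv₁ + Δv₂ = 1565 m/s = 1.565 km/s.

Δv_total ≈ 1.56 km/s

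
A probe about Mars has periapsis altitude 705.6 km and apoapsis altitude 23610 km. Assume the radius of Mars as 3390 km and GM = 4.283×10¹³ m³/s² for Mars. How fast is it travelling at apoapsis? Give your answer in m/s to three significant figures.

v ≈ 646 m/s

r_p = 3390 + 705.6 = 4095.6 km = 4.0956×10⁶ m.
r_a = 3390 + 23610 = 27000 km = 2.7000×10⁷ m.
Semi-major axis a = (r_p + r_a)/2 = 15548 km = 1.555×10⁷ m.
Vis-viva: v² = μ(2/r − 1/a) = 4.283×10¹³ × (7.407×10⁻⁸ − 6.432×10⁻⁸) = 4.179×10⁵ m²/s².
v = 646.4 m/s.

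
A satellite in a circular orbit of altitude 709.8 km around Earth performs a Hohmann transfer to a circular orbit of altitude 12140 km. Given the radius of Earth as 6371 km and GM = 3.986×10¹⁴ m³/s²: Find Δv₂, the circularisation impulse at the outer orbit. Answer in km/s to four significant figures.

r₁ = 6371 + 709.8 = 7080.8 km = 7.0808×10⁶ m.
r₂ = 6371 + 12140 = 18511 km = 1.8511×10⁷ m.
Transfer ellipse a_t = (r₁ + r₂)/2 = 1.280×10⁷ m.
At r₁: circular v_c1 = √(μ/r₁) = 7503 m/s; transfer-perigee v_p = √[μ(2/r₁ − 1/a_t)] = 9024 m/s.
At r₂: circular v_c2 = √(μ/r₂) = 4640 m/s; transfer-apogee v_a = √[μ(2/r₂ − 1/a_t)] = 3452 m/s.
Δv₂ = v_c2 − v_a = 1188 m/s.
= 1.188 km/s.

Δv ≈ 1.188 km/s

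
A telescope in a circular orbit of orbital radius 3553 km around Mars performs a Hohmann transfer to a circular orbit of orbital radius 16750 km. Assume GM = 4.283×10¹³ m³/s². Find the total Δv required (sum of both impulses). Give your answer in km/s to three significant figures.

Δv_total ≈ 1.64 km/s

r₁ = 3553 km = 3.553×10⁶ m.
r₂ = 16750 km = 1.675×10⁷ m.
Transfer ellipse a_t = (r₁ + r₂)/2 = 1.015×10⁷ m.
At r₁: circular v_c1 = √(μ/r₁) = 3472 m/s; transfer-periapsis v_p = √[μ(2/r₁ − 1/a_t)] = 4460 m/s.
Δv₁ = v_p − v_c1 = 987.9 m/s.
At r₂: circular v_c2 = √(μ/r₂) = 1599 m/s; transfer-apoapsis v_a = √[μ(2/r₂ − 1/a_t)] = 946.0 m/s.
Δv₂ = v_c2 − v_a = 653.0 m/s.
Total Δv = Δv₁ + Δv₂ = 1641 m/s = 1.641 km/s.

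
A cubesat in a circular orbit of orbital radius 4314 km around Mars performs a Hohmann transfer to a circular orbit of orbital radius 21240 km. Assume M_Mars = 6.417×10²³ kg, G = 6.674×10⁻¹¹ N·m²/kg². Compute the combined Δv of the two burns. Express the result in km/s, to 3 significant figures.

Δv_total ≈ 1.51 km/s

μ = GM = 6.674×10⁻¹¹ × 6.417×10²³ = 4.283×10¹³ m³/s².
r₁ = 4314 km = 4.314×10⁶ m.
r₂ = 21240 km = 2.124×10⁷ m.
Transfer ellipse a_t = (r₁ + r₂)/2 = 1.278×10⁷ m.
At r₁: circular v_c1 = √(μ/r₁) = 3151 m/s; transfer-periapsis v_p = √[μ(2/r₁ − 1/a_t)] = 4062 m/s.
Δv₁ = v_p − v_c1 = 911.6 m/s.
At r₂: circular v_c2 = √(μ/r₂) = 1420 m/s; transfer-apoapsis v_a = √[μ(2/r₂ − 1/a_t)] = 825.1 m/s.
Δv₂ = v_c2 − v_a = 594.9 m/s.
Total Δv = Δv₁ + Δv₂ = 1506 m/s = 1.506 km/s.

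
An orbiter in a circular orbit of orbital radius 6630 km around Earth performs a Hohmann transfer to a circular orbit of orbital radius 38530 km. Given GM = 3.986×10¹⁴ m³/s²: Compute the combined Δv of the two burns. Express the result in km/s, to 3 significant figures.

r₁ = 6630 km = 6.630×10⁶ m.
r₂ = 38530 km = 3.853×10⁷ m.
Transfer ellipse a_t = (r₁ + r₂)/2 = 2.258×10⁷ m.
At r₁: circular v_c1 = √(μ/r₁) = 7754 m/s; transfer-perigee v_p = √[μ(2/r₁ − 1/a_t)] = 10130 m/s.
Δv₁ = v_p − v_c1 = 2375 m/s.
At r₂: circular v_c2 = √(μ/r₂) = 3216 m/s; transfer-apogee v_a = √[μ(2/r₂ − 1/a_t)] = 1743 m/s.
Δv₂ = v_c2 − v_a = 1474 m/s.
Total Δv = Δv₁ + Δv₂ = 3848 m/s = 3.848 km/s.

Δv_total ≈ 3.85 km/s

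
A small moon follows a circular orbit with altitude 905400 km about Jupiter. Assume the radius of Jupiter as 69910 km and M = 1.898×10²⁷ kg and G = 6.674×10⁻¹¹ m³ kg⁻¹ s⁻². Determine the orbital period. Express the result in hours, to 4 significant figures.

T ≈ 149.4 hours

μ = GM = 6.674×10⁻¹¹ × 1.898×10²⁷ = 1.267×10¹⁷ m³/s².
r = 69910 + 905400 = 975310 km = 9.7531×10⁸ m.
Kepler's third law: T = 2π√(r³/μ) = 2π√((9.753×10⁸)³ / 1.267×10¹⁷).
r³/μ = 7.324×10⁹ s², so T = 2π × 8.558×10⁴ = 5.377×10⁵ s.
Converting: 5.377×10⁵ s ÷ 3600 = 149.4 hours.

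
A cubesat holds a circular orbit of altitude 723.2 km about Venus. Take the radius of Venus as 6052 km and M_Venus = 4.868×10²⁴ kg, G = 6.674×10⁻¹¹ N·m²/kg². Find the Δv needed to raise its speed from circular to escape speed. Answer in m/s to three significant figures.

μ = GM = 6.674×10⁻¹¹ × 4.868×10²⁴ = 3.249×10¹⁴ m³/s².
r = 6052 + 723.2 = 6775.2 km = 6.7752×10⁶ m.
Circular speed v_c = √(μ/r) = 6925 m/s.
Escape speed v_esc = √(2μ/r) = √2 × v_c = 9793 m/s.
Δv = v_esc − v_c = 2868 m/s.

Δv ≈ 2870 m/s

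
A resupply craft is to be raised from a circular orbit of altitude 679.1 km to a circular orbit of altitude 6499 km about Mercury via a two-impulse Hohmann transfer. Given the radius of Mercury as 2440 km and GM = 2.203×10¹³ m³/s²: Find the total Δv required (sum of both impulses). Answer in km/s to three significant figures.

Δv_total ≈ 1.02 km/s

r₁ = 2440 + 679.1 = 3119.1 km = 3.1191×10⁶ m.
r₂ = 2440 + 6499 = 8939.0 km = 8.9390×10⁶ m.
Transfer ellipse a_t = (r₁ + r₂)/2 = 6.029×10⁶ m.
At r₁: circular v_c1 = √(μ/r₁) = 2658 m/s; transfer-periherm v_p = √[μ(2/r₁ − 1/a_t)] = 3236 m/s.
Δv₁ = v_p − v_c1 = 578.4 m/s.
At r₂: circular v_c2 = √(μ/r₂) = 1570 m/s; transfer-apoherm v_a = √[μ(2/r₂ − 1/a_t)] = 1129 m/s.
Δv₂ = v_c2 − v_a = 440.7 m/s.
Total Δv = Δv₁ + Δv₂ = 1019 m/s = 1.019 km/s.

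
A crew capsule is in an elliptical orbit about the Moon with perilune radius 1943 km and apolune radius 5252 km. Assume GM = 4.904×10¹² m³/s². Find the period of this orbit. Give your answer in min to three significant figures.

T ≈ 323 min

Semi-major axis a = (r_p + r_a)/2 = (1943.0 + 5252.0)/2 = 3597.5 km = 3.598×10⁶ m.
By Kepler's third law T = 2π√(a³/μ) = 2π × 3.081×10³ = 1.936×10⁴ s.
= 322.7 min.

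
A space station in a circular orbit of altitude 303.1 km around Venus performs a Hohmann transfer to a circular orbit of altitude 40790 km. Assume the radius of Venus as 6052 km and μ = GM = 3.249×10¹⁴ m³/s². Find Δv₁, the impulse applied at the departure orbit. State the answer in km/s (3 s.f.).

r₁ = 6052 + 303.1 = 6355.1 km = 6.3551×10⁶ m.
r₂ = 6052 + 40790 = 46842 km = 4.6842×10⁷ m.
Transfer ellipse a_t = (r₁ + r₂)/2 = 2.660×10⁷ m.
At r₁: circular v_c1 = √(μ/r₁) = 7150 m/s; transfer-periapsis v_p = √[μ(2/r₁ − 1/a_t)] = 9489 m/s.
Δv₁ = v_p − v_c1 = 2338 m/s.
= 2.338 km/s.

Δv ≈ 2.34 km/s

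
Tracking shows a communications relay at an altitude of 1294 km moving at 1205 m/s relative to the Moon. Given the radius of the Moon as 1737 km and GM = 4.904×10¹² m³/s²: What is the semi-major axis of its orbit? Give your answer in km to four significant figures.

r = 1737 + 1294 = 3031.0 km = 3.031×10⁶ m.
Specific orbital energy ε = v²/2 − μ/r = (1205)²/2 − 4.904×10¹²/3.031×10⁶ = -8.919×10⁵ J/kg.
Since ε = −μ/(2a), a = −μ/(2ε) = 2.749×10⁶ m = 2749.1 km.

a ≈ 2749 km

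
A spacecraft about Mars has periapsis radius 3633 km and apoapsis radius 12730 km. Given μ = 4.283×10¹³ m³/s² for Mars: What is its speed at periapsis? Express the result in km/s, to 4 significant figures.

v ≈ 4.283 km/s

Semi-major axis a = (r_p + r_a)/2 = 8181.5 km = 8.182×10⁶ m.
Vis-viva: v² = μ(2/r − 1/a) = 4.283×10¹³ × (5.505×10⁻⁷ − 1.222×10⁻⁷) = 1.834×10⁷ m²/s².
v = 4283 m/s = 4.283 km/s.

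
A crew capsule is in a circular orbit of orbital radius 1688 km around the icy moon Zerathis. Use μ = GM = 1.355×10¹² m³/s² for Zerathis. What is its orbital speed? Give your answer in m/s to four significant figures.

r = 1688 km = 1.688×10⁶ m.
For a circular orbit v = √(μ/r) = √(1.355×10¹² / 1.688×10⁶) = √(8.027×10⁵) = 895.9 m/s.

v ≈ 895.9 m/s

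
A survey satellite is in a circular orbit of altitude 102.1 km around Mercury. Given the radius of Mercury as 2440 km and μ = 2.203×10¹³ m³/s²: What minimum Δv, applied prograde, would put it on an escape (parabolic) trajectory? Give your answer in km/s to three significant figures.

Δv ≈ 1.22 km/s

r = 2440 + 102.1 = 2542.1 km = 2.5421×10⁶ m.
Circular speed v_c = √(μ/r) = 2944 m/s.
Escape speed v_esc = √(2μ/r) = √2 × v_c = 4163 m/s.
Δv = v_esc − v_c = 1219 m/s = 1.219 km/s.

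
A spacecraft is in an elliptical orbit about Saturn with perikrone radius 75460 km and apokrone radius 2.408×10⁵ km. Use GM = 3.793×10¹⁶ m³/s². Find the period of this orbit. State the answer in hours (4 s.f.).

T ≈ 17.82 hours

Semi-major axis a = (r_p + r_a)/2 = (75460 + 2.4080×10⁵)/2 = 1.5813×10⁵ km = 1.581×10⁸ m.
By Kepler's third law T = 2π√(a³/μ) = 2π × 1.021×10⁴ = 6.415×10⁴ s.
= 17.82 hours.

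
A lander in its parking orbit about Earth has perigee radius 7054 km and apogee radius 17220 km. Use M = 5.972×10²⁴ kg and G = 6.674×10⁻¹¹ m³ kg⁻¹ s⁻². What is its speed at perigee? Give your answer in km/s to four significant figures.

v ≈ 8.954 km/s

μ = GM = 6.674×10⁻¹¹ × 5.972×10²⁴ = 3.986×10¹⁴ m³/s².
Semi-major axis a = (r_p + r_a)/2 = 12137 km = 1.214×10⁷ m.
Vis-viva: v² = μ(2/r − 1/a) = 3.986×10¹⁴ × (2.835×10⁻⁷ − 8.239×10⁻⁸) = 8.017×10⁷ m²/s².
v = 8954 m/s = 8.954 km/s.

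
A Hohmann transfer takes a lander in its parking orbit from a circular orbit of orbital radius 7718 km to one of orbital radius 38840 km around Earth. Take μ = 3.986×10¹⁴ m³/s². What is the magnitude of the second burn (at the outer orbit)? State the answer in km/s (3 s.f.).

r₁ = 7718 km = 7.718×10⁶ m.
r₂ = 38840 km = 3.884×10⁷ m.
Transfer ellipse a_t = (r₁ + r₂)/2 = 2.328×10⁷ m.
At r₁: circular v_c1 = √(μ/r₁) = 7186 m/s; transfer-perigee v_p = √[μ(2/r₁ − 1/a_t)] = 9283 m/s.
At r₂: circular v_c2 = √(μ/r₂) = 3204 m/s; transfer-apogee v_a = √[μ(2/r₂ − 1/a_t)] = 1845 m/s.
Δv₂ = v_c2 − v_a = 1359 m/s.
= 1.359 km/s.

Δv ≈ 1.36 km/s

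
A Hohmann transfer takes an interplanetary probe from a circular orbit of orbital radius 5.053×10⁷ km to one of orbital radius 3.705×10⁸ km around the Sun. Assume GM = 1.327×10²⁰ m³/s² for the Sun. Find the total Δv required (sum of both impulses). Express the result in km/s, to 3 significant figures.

Δv_total ≈ 26.4 km/s

r₁ = 5.053×10⁷ km = 5.053×10¹⁰ m.
r₂ = 3.705×10⁸ km = 3.705×10¹¹ m.
Transfer ellipse a_t = (r₁ + r₂)/2 = 2.105×10¹¹ m.
At r₁: circular v_c1 = √(μ/r₁) = 51250 m/s; transfer-perihelion v_p = √[μ(2/r₁ − 1/a_t)] = 67990 m/s.
Δv₁ = v_p − v_c1 = 16740 m/s.
At r₂: circular v_c2 = √(μ/r₂) = 18930 m/s; transfer-aphelion v_a = √[μ(2/r₂ − 1/a_t)] = 9272 m/s.
Δv₂ = v_c2 − v_a = 9653 m/s.
Total Δv = Δv₁ + Δv₂ = 26390 m/s = 26.39 km/s.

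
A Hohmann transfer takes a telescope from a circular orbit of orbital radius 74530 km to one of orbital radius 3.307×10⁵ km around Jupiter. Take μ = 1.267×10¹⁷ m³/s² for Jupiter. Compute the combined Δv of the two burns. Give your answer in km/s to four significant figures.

r₁ = 74530 km = 7.453×10⁷ m.
r₂ = 3.307×10⁵ km = 3.307×10⁸ m.
Transfer ellipse a_t = (r₁ + r₂)/2 = 2.026×10⁸ m.
At r₁: circular v_c1 = √(μ/r₁) = 41230 m/s; transfer-perijove v_p = √[μ(2/r₁ − 1/a_t)] = 52670 m/s.
Δv₁ = v_p − v_c1 = 11440 m/s.
At r₂: circular v_c2 = √(μ/r₂) = 19570 m/s; transfer-apojove v_a = √[μ(2/r₂ − 1/a_t)] = 11870 m/s.
Δv₂ = v_c2 − v_a = 7702 m/s.
Total Δv = Δv₁ + Δv₂ = 19150 m/s = 19.15 km/s.

Δv_total ≈ 19.15 km/s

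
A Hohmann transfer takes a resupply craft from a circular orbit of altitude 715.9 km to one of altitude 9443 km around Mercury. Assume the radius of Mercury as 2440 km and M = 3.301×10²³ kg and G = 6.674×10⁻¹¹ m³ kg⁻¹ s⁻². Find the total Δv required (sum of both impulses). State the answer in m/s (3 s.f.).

Δv_total ≈ 1160 m/s

μ = GM = 6.674×10⁻¹¹ × 3.301×10²³ = 2.203×10¹³ m³/s².
r₁ = 2440 + 715.9 = 3155.9 km = 3.1559×10⁶ m.
r₂ = 2440 + 9443 = 11883 km = 1.1883×10⁷ m.
Transfer ellipse a_t = (r₁ + r₂)/2 = 7.519×10⁶ m.
At r₁: circular v_c1 = √(μ/r₁) = 2642 m/s; transfer-periherm v_p = √[μ(2/r₁ − 1/a_t)] = 3321 m/s.
Δv₁ = v_p − v_c1 = 679.3 m/s.
At r₂: circular v_c2 = √(μ/r₂) = 1362 m/s; transfer-apoherm v_a = √[μ(2/r₂ − 1/a_t)] = 882.1 m/s.
Δv₂ = v_c2 − v_a = 479.5 m/s.
Total Δv = Δv₁ + Δv₂ = 1159 m/s.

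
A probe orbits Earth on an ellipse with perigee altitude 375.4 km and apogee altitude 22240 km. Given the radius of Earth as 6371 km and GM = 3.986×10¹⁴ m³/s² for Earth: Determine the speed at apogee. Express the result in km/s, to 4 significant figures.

v ≈ 2.306 km/s

r_p = 6371 + 375.4 = 6746.4 km = 6.7464×10⁶ m.
r_a = 6371 + 22240 = 28611 km = 2.8611×10⁷ m.
Semi-major axis a = (r_p + r_a)/2 = 17679 km = 1.768×10⁷ m.
Vis-viva: v² = μ(2/r − 1/a) = 3.986×10¹⁴ × (6.990×10⁻⁸ − 5.657×10⁻⁸) = 5.317×10⁶ m²/s².
v = 2306 m/s = 2.306 km/s.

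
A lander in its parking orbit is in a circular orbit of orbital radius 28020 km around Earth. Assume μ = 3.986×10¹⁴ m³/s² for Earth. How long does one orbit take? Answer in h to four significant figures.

r = 28020 km = 2.802×10⁷ m.
Kepler's third law: T = 2π√(r³/μ) = 2π√((2.802×10⁷)³ / 3.986×10¹⁴).
r³/μ = 5.519×10⁷ s², so T = 2π × 7.429×10³ = 4.668×10⁴ s.
Converting: 4.668×10⁴ s ÷ 3600 = 12.97 h.

T ≈ 12.97 h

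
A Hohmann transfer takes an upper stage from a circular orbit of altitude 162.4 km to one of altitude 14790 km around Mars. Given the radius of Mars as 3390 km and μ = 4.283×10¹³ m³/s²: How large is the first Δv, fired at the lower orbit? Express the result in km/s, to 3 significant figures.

Δv ≈ 1.02 km/s

r₁ = 3390 + 162.4 = 3552.4 km = 3.5524×10⁶ m.
r₂ = 3390 + 14790 = 18180 km = 1.8180×10⁷ m.
Transfer ellipse a_t = (r₁ + r₂)/2 = 1.087×10⁷ m.
At r₁: circular v_c1 = √(μ/r₁) = 3472 m/s; transfer-periapsis v_p = √[μ(2/r₁ − 1/a_t)] = 4491 m/s.
Δv₁ = v_p − v_c1 = 1019 m/s.
= 1.019 km/s.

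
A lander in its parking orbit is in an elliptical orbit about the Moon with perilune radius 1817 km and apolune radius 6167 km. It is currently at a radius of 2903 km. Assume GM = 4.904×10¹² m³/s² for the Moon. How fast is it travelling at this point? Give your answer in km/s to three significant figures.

v ≈ 1.47 km/s

Semi-major axis a = (r_p + r_a)/2 = 3992.0 km = 3.992×10⁶ m.
Vis-viva: v² = μ(2/r − 1/a) = 4.904×10¹² × (6.889×10⁻⁷ − 2.505×10⁻⁷) = 2.150×10⁶ m²/s².
v = 1466 m/s = 1.466 km/s.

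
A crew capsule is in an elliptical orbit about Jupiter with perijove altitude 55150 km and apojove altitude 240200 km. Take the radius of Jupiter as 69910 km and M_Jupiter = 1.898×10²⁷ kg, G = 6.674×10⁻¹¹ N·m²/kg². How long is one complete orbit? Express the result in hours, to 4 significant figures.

μ = GM = 6.674×10⁻¹¹ × 1.898×10²⁷ = 1.267×10¹⁷ m³/s².
r_p = 69910 + 55150 = 125060 km = 1.2506×10⁸ m.
r_a = 69910 + 240200 = 310110 km = 3.1011×10⁸ m.
Semi-major axis a = (r_p + r_a)/2 = (1.2506×10⁵ + 3.1011×10⁵)/2 = 2.1758×10⁵ km = 2.176×10⁸ m.
By Kepler's third law T = 2π√(a³/μ) = 2π × 9.018×10³ = 5.666×10⁴ s.
= 15.74 hours.

T ≈ 15.74 hours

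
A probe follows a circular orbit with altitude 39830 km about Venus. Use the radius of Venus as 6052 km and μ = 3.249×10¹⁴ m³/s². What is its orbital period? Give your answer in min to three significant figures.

T ≈ 1810 min

r = 6052 + 39830 = 45882 km = 4.5882×10⁷ m.
Kepler's third law: T = 2π√(r³/μ) = 2π√((4.588×10⁷)³ / 3.249×10¹⁴).
r³/μ = 2.973×10⁸ s², so T = 2π × 1.724×10⁴ = 1.083×10⁵ s.
Converting: 1.083×10⁵ s ÷ 60.00 = 1806 min.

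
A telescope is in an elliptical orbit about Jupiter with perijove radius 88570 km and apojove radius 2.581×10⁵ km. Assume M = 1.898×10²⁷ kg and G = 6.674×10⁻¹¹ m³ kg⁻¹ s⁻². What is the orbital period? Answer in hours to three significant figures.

T ≈ 11.2 hours

μ = GM = 6.674×10⁻¹¹ × 1.898×10²⁷ = 1.267×10¹⁷ m³/s².
Semi-major axis a = (r_p + r_a)/2 = (88570 + 2.5810×10⁵)/2 = 1.7334×10⁵ km = 1.733×10⁸ m.
By Kepler's third law T = 2π√(a³/μ) = 2π × 6.412×10³ = 4.029×10⁴ s.
= 11.19 hours.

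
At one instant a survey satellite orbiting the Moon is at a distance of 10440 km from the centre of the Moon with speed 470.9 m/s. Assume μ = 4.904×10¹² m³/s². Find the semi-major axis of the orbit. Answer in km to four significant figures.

r = 1.044×10⁷ m.
Vis-viva rearranged: 1/a = 2/r − v²/μ = 1.916×10⁻⁷ − 4.522×10⁻⁸ = 1.464×10⁻⁷ m⁻¹.
a = 6.833×10⁶ m = 6832.8 km.

a ≈ 6833 km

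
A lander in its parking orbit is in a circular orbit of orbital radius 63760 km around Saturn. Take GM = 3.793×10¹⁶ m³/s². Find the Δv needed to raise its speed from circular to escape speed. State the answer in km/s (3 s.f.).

r = 63760 km = 6.376×10⁷ m.
Circular speed v_c = √(μ/r) = 24390 m/s.
Escape speed v_esc = √(2μ/r) = √2 × v_c = 34490 m/s.
Δv = v_esc − v_c = 10100 m/s = 10.10 km/s.

Δv ≈ 10.1 km/s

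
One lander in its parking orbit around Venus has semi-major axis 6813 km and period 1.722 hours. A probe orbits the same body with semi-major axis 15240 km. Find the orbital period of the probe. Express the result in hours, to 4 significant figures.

Kepler's third law: T² ∝ a³, so T₂ = T₁ (a₂/a₁)^(3/2).
a₂/a₁ = 2.237, (a₂/a₁)^(3/2) = 3.346.
T₂ = 1.722 × 3.346 = 5.761 hours.

T₂ ≈ 5.761 hours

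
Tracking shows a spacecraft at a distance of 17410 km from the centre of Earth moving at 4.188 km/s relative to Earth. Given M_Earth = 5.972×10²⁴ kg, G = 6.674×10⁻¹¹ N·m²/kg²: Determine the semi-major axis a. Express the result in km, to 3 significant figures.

a ≈ 14100 km

μ = GM = 6.674×10⁻¹¹ × 5.972×10²⁴ = 3.986×10¹⁴ m³/s².
r = 1.741×10⁷ m.
Vis-viva rearranged: 1/a = 2/r − v²/μ = 1.149×10⁻⁷ − 4.401×10⁻⁸ = 7.087×10⁻⁸ m⁻¹.
a = 1.411×10⁷ m = 14110 km.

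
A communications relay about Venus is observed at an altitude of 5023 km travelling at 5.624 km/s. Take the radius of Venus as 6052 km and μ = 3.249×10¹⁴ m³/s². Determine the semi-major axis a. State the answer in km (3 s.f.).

a ≈ 12000 km

r = 6052 + 5023 = 11075 km = 1.108×10⁷ m.
Vis-viva rearranged: 1/a = 2/r − v²/μ = 1.806×10⁻⁷ − 9.735×10⁻⁸ = 8.324×10⁻⁸ m⁻¹.
a = 1.201×10⁷ m = 12014 km.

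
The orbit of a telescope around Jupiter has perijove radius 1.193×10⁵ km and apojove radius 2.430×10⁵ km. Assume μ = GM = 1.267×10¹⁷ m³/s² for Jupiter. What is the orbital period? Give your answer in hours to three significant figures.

Semi-major axis a = (r_p + r_a)/2 = (1.1930×10⁵ + 2.4300×10⁵)/2 = 1.8115×10⁵ km = 1.812×10⁸ m.
By Kepler's third law T = 2π√(a³/μ) = 2π × 6.850×10³ = 4.304×10⁴ s.
= 11.95 hours.

T ≈ 12.0 hours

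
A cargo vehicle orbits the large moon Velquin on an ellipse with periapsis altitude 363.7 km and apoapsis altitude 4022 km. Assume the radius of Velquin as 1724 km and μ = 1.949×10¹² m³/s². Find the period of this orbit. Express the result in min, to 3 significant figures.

r_p = 1724 + 363.7 = 2087.7 km = 2.0877×10⁶ m.
r_a = 1724 + 4022 = 5746.0 km = 5.7460×10⁶ m.
Semi-major axis a = (r_p + r_a)/2 = (2087.7 + 5746.0)/2 = 3916.8 km = 3.917×10⁶ m.
By Kepler's third law T = 2π√(a³/μ) = 2π × 5.553×10³ = 3.489×10⁴ s.
= 581.5 min.

T ≈ 581 min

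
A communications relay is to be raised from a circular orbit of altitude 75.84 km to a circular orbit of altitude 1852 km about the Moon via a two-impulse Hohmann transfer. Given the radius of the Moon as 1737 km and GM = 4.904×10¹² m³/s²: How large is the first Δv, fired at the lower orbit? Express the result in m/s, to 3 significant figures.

r₁ = 1737 + 75.84 = 1812.8 km = 1.8128×10⁶ m.
r₂ = 1737 + 1852 = 3589.0 km = 3.5890×10⁶ m.
Transfer ellipse a_t = (r₁ + r₂)/2 = 2.701×10⁶ m.
At r₁: circular v_c1 = √(μ/r₁) = 1645 m/s; transfer-perilune v_p = √[μ(2/r₁ − 1/a_t)] = 1896 m/s.
Δv₁ = v_p − v_c1 = 251.2 m/s.

Δv ≈ 251 m/s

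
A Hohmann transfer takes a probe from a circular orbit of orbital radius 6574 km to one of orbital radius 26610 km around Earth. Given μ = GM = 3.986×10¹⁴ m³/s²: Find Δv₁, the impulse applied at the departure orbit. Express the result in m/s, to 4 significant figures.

Δv ≈ 2074 m/s

r₁ = 6574 km = 6.574×10⁶ m.
r₂ = 26610 km = 2.661×10⁷ m.
Transfer ellipse a_t = (r₁ + r₂)/2 = 1.659×10⁷ m.
At r₁: circular v_c1 = √(μ/r₁) = 7787 m/s; transfer-perigee v_p = √[μ(2/r₁ − 1/a_t)] = 9861 m/s.
Δv₁ = v_p − v_c1 = 2074 m/s.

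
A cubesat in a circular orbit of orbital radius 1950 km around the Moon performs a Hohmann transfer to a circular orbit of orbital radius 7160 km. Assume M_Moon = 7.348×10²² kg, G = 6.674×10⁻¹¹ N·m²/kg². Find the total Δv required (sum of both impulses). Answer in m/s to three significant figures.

μ = GM = 6.674×10⁻¹¹ × 7.348×10²² = 4.904×10¹² m³/s².
r₁ = 1950 km = 1.950×10⁶ m.
r₂ = 7160 km = 7.160×10⁶ m.
Transfer ellipse a_t = (r₁ + r₂)/2 = 4.555×10⁶ m.
At r₁: circular v_c1 = √(μ/r₁) = 1586 m/s; transfer-perilune v_p = √[μ(2/r₁ − 1/a_t)] = 1988 m/s.
Δv₁ = v_p − v_c1 = 402.4 m/s.
At r₂: circular v_c2 = √(μ/r₂) = 827.6 m/s; transfer-apolune v_a = √[μ(2/r₂ − 1/a_t)] = 541.5 m/s.
Δv₂ = v_c2 − v_a = 286.1 m/s.
Total Δv = Δv₁ + Δv₂ = 688.5 m/s.

Δv_total ≈ 689 m/s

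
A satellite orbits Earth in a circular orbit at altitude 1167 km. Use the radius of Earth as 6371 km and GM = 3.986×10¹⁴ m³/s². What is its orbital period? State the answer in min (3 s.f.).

r = 6371 + 1167 = 7538.0 km = 7.5380×10⁶ m.
Kepler's third law: T = 2π√(r³/μ) = 2π√((7.538×10⁶)³ / 3.986×10¹⁴).
r³/μ = 1.075×10⁶ s², so T = 2π × 1.037×10³ = 6.513×10³ s.
Converting: 6.513×10³ s ÷ 60.00 = 108.6 min.

T ≈ 109 min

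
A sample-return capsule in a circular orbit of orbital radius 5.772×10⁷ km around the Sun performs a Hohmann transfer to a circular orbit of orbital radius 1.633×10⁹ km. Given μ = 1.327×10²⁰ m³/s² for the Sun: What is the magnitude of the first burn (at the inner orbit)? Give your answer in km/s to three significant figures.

Δv ≈ 18.7 km/s

r₁ = 5.772×10⁷ km = 5.772×10¹⁰ m.
r₂ = 1.633×10⁹ km = 1.633×10¹² m.
Transfer ellipse a_t = (r₁ + r₂)/2 = 8.454×10¹¹ m.
At r₁: circular v_c1 = √(μ/r₁) = 47950 m/s; transfer-perihelion v_p = √[μ(2/r₁ − 1/a_t)] = 66640 m/s.
Δv₁ = v_p − v_c1 = 18690 m/s.
= 18.69 km/s.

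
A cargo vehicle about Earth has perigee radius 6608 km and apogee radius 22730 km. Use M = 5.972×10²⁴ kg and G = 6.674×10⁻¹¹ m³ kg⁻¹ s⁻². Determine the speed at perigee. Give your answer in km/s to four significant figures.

v ≈ 9.668 km/s

μ = GM = 6.674×10⁻¹¹ × 5.972×10²⁴ = 3.986×10¹⁴ m³/s².
Semi-major axis a = (r_p + r_a)/2 = 14669 km = 1.467×10⁷ m.
Vis-viva: v² = μ(2/r − 1/a) = 3.986×10¹⁴ × (3.027×10⁻⁷ − 6.817×10⁻⁸) = 9.346×10⁷ m²/s².
v = 9668 m/s = 9.668 km/s.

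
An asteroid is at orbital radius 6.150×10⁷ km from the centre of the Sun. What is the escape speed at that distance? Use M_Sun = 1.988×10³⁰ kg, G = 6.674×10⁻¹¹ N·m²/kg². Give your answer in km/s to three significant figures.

v_esc ≈ 65.7 km/s

μ = GM = 6.674×10⁻¹¹ × 1.988×10³⁰ = 1.327×10²⁰ m³/s².
r = 6.150×10⁷ km = 6.150×10¹⁰ m.
Escape speed v_esc = √(2μ/r) = √(2 × 1.327×10²⁰ / 6.150×10¹⁰) = √(4.315×10⁹) = 65690 m/s.
= 65.69 km/s.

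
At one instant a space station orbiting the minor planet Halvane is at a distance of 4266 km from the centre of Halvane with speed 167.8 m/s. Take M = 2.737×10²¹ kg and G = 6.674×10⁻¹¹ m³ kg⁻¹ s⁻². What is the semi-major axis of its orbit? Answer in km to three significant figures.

μ = GM = 6.674×10⁻¹¹ × 2.737×10²¹ = 1.827×10¹¹ m³/s².
r = 4.266×10⁶ m.
Specific orbital energy ε = v²/2 − μ/r = (167.8)²/2 − 1.827×10¹¹/4.266×10⁶ = -2.874×10⁴ J/kg.
Since ε = −μ/(2a), a = −μ/(2ε) = 3.178×10⁶ m = 3177.8 km.

a ≈ 3180 km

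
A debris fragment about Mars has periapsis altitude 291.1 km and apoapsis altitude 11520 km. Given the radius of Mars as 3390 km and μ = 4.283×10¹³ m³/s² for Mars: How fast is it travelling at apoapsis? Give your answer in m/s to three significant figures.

r_p = 3390 + 291.1 = 3681.1 km = 3.6811×10⁶ m.
r_a = 3390 + 11520 = 14910 km = 1.4910×10⁷ m.
Semi-major axis a = (r_p + r_a)/2 = 9295.5 km = 9.296×10⁶ m.
Vis-viva: v² = μ(2/r − 1/a) = 4.283×10¹³ × (1.341×10⁻⁷ − 1.076×10⁻⁷) = 1.138×10⁶ m²/s².
v = 1067 m/s.

v ≈ 1070 m/s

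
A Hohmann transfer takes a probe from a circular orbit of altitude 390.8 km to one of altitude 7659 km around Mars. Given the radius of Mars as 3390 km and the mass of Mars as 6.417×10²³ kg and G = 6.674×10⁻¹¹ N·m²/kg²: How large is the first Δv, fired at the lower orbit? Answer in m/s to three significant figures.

μ = GM = 6.674×10⁻¹¹ × 6.417×10²³ = 4.283×10¹³ m³/s².
r₁ = 3390 + 390.8 = 3780.8 km = 3.7808×10⁶ m.
r₂ = 3390 + 7659 = 11049 km = 1.1049×10⁷ m.
Transfer ellipse a_t = (r₁ + r₂)/2 = 7.415×10⁶ m.
At r₁: circular v_c1 = √(μ/r₁) = 3366 m/s; transfer-periapsis v_p = √[μ(2/r₁ − 1/a_t)] = 4108 m/s.
Δv₁ = v_p − v_c1 = 742.8 m/s.

Δv ≈ 743 m/s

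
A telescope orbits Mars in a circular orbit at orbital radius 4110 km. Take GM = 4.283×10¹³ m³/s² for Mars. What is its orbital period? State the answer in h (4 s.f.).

r = 4110 km = 4.110×10⁶ m.
Kepler's third law: T = 2π√(r³/μ) = 2π√((4.110×10⁶)³ / 4.283×10¹³).
r³/μ = 1.621×10⁶ s², so T = 2π × 1.273×10³ = 8.000×10³ s.
Converting: 8.000×10³ s ÷ 3600 = 2.222 h.

T ≈ 2.222 h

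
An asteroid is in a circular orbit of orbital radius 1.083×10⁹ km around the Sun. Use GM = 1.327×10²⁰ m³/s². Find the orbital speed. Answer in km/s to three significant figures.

v ≈ 11.1 km/s

r = 1.083×10⁹ km = 1.083×10¹² m.
For a circular orbit v = √(μ/r) = √(1.327×10²⁰ / 1.083×10¹²) = √(1.225×10⁸) = 11070 m/s.
That is 11.07 km/s.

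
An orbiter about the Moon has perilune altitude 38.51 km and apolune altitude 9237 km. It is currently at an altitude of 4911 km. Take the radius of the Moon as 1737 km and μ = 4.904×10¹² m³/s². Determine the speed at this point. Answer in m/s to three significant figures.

r_p = 1737 + 38.51 = 1775.5 km = 1.7755×10⁶ m.
r_a = 1737 + 9237 = 10974 km = 1.0974×10⁷ m.
r = 1737 + 4911 = 6648.0 km = 6.648×10⁶ m.
Semi-major axis a = (r_p + r_a)/2 = 6374.8 km = 6.375×10⁶ m.
Vis-viva: v² = μ(2/r − 1/a) = 4.904×10¹² × (3.008×10⁻⁷ − 1.569×10⁻⁷) = 7.060×10⁵ m²/s².
v = 840.3 m/s.

v ≈ 840 m/s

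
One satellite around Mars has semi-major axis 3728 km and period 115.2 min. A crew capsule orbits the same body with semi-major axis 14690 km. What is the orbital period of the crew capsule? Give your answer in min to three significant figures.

T₂ ≈ 901 min

Kepler's third law: T² ∝ a³, so T₂ = T₁ (a₂/a₁)^(3/2).
a₂/a₁ = 3.940, (a₂/a₁)^(3/2) = 7.822.
T₂ = 115.2 × 7.822 = 901.1 min.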